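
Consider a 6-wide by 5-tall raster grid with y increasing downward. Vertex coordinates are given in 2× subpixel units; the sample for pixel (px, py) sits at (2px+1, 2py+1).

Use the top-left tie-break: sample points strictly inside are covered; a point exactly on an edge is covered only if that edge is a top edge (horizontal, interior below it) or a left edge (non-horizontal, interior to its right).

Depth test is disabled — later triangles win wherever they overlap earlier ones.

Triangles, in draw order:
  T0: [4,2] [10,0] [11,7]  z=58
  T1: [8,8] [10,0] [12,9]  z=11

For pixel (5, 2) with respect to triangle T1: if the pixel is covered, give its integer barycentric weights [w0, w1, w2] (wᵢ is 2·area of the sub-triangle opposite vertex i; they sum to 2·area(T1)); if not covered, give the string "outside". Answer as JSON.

T0:
  2·area = 44
  edge (4, 2)→(10, 0): d=(6,-2) top-left  bias=+0
  edge (10, 0)→(11, 7): d=(1,7) right/bottom  bias=-1
  edge (11, 7)→(4, 2): d=(-7,-5) top-left  bias=+0
    (3,0)@(7, 1): e=[0,22,22] → █  [on edge]
    (4,0)@(9, 1): e=[4,8,32] → █
    (5,0)@(11, 1): e=[8,-6,42] → ·
    (0,1)@(1, 3): e=[0,66,-22] → ·  [on edge]
    (3,1)@(7, 3): e=[12,24,8] → █
    (5,1)@(11, 3): e=[20,-4,28] → ·
    (3,2)@(7, 5): e=[24,26,-6] → ·
    (4,2)@(9, 5): e=[28,12,4] → █
    (5,2)@(11, 5): e=[32,-2,14] → ·
    (4,3)@(9, 7): e=[40,14,-10] → ·
    (5,3)@(11, 7): e=[44,0,0] → ·  [on edge]
  covered (5 px):
    · · · █ █ ·
    · · · █ █ ·
    · · · · █ ·
    · · · · · ·
    · · · · · ·
T1:
  2·area = 34
  edge (8, 8)→(10, 0): d=(2,-8) top-left  bias=+0
  edge (10, 0)→(12, 9): d=(2,9) right/bottom  bias=-1
  edge (12, 9)→(8, 8): d=(-4,-1) top-left  bias=+0
    (4,2)@(9, 5): e=[2,19,13] → █
    (5,2)@(11, 5): e=[18,1,15] → █
    (4,3)@(9, 7): e=[6,23,5] → █
    (4,4)@(9, 9): e=[10,27,-3] → ·
    (5,4)@(11, 9): e=[26,9,-1] → ·
  covered (4 px):
    · · · · · ·
    · · · · · ·
    · · · · █ █
    · · · · █ █
    · · · · · ·

Result: [1,15,18]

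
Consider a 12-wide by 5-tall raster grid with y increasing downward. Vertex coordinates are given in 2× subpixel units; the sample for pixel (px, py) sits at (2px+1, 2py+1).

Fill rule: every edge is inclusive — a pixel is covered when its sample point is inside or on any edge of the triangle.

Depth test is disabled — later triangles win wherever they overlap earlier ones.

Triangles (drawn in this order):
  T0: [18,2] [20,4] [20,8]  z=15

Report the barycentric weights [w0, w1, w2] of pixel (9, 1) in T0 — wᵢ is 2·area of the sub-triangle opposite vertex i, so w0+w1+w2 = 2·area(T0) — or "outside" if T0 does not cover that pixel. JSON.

T0:
  2·area = 8
  edge (18, 2)→(20, 4): d=(2,2) inclusive
  edge (20, 4)→(20, 8): d=(0,4) inclusive
  edge (20, 8)→(18, 2): d=(-2,-6) inclusive
    (8,0)@(17, 1): e=[0,12,-4] → .  [on edge]
    (9,1)@(19, 3): e=[0,4,4] → X  [on edge]
    (10,1)@(21, 3): e=[-4,-4,16] → .
    (9,2)@(19, 5): e=[4,4,0] → X  [on edge]
    (10,2)@(21, 5): e=[0,-4,12] → .  [on edge]
    (9,3)@(19, 7): e=[8,4,-4] → .
    (11,3)@(23, 7): e=[0,-12,20] → .  [on edge]
  covered (2 px):
    . . . . . . . . . . . .
    . . . . . . . . . X . .
    . . . . . . . . . X . .
    . . . . . . . . . . . .
    . . . . . . . . . . . .

Result: [4,4,0]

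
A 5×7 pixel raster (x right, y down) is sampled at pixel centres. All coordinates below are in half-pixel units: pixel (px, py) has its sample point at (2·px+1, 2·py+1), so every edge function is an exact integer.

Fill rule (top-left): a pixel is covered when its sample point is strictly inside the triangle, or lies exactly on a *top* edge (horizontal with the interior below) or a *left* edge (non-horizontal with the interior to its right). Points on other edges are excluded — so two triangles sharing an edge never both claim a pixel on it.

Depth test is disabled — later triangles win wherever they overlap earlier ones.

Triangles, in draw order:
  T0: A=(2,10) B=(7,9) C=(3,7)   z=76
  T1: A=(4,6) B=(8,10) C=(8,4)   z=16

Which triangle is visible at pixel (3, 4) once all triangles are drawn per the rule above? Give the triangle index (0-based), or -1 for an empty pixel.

T0:
  2·area = 14  (B↔C swapped to make it positive)
  edge (2, 10)→(3, 7): d=(1,-3) top-left  bias=+0
  edge (3, 7)→(7, 9): d=(4,2) right/bottom  bias=-1
  edge (7, 9)→(2, 10): d=(-5,1) right/bottom  bias=-1
    (2,0)@(5, 1): e=[0,-28,42] → ·  [on edge]
    (1,3)@(3, 7): e=[0,0,14] → ·  [on edge]
    (1,4)@(3, 9): e=[2,8,4] → █
    (2,4)@(5, 9): e=[8,4,2] → █
    (3,4)@(7, 9): e=[14,0,0] → ·  [on edge]
    (1,5)@(3, 11): e=[4,16,-6] → ·
    (2,5)@(5, 11): e=[10,12,-8] → ·
    (0,6)@(1, 13): e=[0,28,-14] → ·  [on edge]
  covered (2 px):
    · · · · ·
    · · · · ·
    · · · · ·
    · · · · ·
    · █ █ · ·
    · · · · ·
    · · · · ·
T1:
  2·area = 24  (B↔C swapped to make it positive)
  edge (4, 6)→(8, 4): d=(4,-2) top-left  bias=+0
  edge (8, 4)→(8, 10): d=(0,6) right/bottom  bias=-1
  edge (8, 10)→(4, 6): d=(-4,-4) top-left  bias=+0
    (0,1)@(1, 3): e=[-18,42,0] → ·  [on edge]
    (1,2)@(3, 5): e=[-6,30,0] → ·  [on edge]
    (3,2)@(7, 5): e=[2,6,16] → █
    (4,2)@(9, 5): e=[6,-6,24] → ·
    (2,3)@(5, 7): e=[6,18,0] → █  [on edge]
    (4,3)@(9, 7): e=[14,-6,16] → ·
    (2,4)@(5, 9): e=[14,18,-8] → ·
    (3,4)@(7, 9): e=[18,6,0] → █  [on edge]
    (4,4)@(9, 9): e=[22,-6,8] → ·
    (3,5)@(7, 11): e=[26,6,-8] → ·
    (4,5)@(9, 11): e=[30,-6,0] → ·  [on edge]
  covered (4 px):
    · · · · ·
    · · · · ·
    · · · █ ·
    · · █ █ ·
    · · · █ ·
    · · · · ·
    · · · · ·

Z-buffer (winner per pixel, '.' = empty):
  . . . . .
  . . . . .
  . . . 1 .
  . . 1 1 .
  . 0 0 1 .
  . . . . .
  . . . . .

Answer: 1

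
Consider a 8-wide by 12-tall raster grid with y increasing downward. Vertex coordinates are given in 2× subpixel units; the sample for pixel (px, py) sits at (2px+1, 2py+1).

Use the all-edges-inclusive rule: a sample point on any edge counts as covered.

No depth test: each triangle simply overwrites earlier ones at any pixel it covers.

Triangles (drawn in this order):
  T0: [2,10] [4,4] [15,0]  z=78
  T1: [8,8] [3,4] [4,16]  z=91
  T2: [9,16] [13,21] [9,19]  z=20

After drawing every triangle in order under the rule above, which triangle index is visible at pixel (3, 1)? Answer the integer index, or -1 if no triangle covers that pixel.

T0:
  2·area = 58
  edge (2, 10)→(4, 4): d=(2,-6) inclusive
  edge (4, 4)→(15, 0): d=(11,-4) inclusive
  edge (15, 0)→(2, 10): d=(-13,10) inclusive
    (2,0)@(5, 1): e=[0,-29,87] → ·  [on edge]
    (6,0)@(13, 1): e=[48,3,7] → #
    (7,0)@(15, 1): e=[60,11,-13] → ·
    (3,1)@(7, 3): e=[16,1,41] → #
    (4,1)@(9, 3): e=[28,9,21] → #
    (5,1)@(11, 3): e=[40,17,1] → #
    (6,1)@(13, 3): e=[52,25,-19] → ·
    (2,2)@(5, 5): e=[8,15,35] → #
    (4,2)@(9, 5): e=[32,31,-5] → ·
    (5,2)@(11, 5): e=[44,39,-25] → ·
    (1,3)@(3, 7): e=[0,29,29] → #  [on edge]
    (3,3)@(7, 7): e=[24,45,-11] → ·
    (0,6)@(1, 13): e=[0,87,-29] → ·  [on edge]
  covered (9 px):
    · · · · · · # ·
    · · · # # # · ·
    · · # # · · · ·
    · # # · · · · ·
    · # · · · · · ·
    · · · · · · · ·
    · · · · · · · ·
    · · · · · · · ·
    · · · · · · · ·
    · · · · · · · ·
    · · · · · · · ·
    · · · · · · · ·
T1:
  2·area = 56  (B↔C swapped to make it positive)
  edge (8, 8)→(4, 16): d=(-4,8) inclusive
  edge (4, 16)→(3, 4): d=(-1,-12) inclusive
  edge (3, 4)→(8, 8): d=(5,4) inclusive
    (2,3)@(5, 7): e=[28,21,7] → #
    (3,3)@(7, 7): e=[12,45,-1] → ·
    (2,4)@(5, 9): e=[20,19,17] → #
    (3,4)@(7, 9): e=[4,43,9] → #
    (4,4)@(9, 9): e=[-12,67,1] → ·
    (2,5)@(5, 11): e=[12,17,27] → #
    (3,5)@(7, 11): e=[-4,41,19] → ·
    (2,6)@(5, 13): e=[4,15,37] → #
    (3,6)@(7, 13): e=[-12,39,29] → ·
    (2,7)@(5, 15): e=[-4,13,47] → ·
  covered (5 px):
    · · · · · · · ·
    · · · · · · · ·
    · · · · · · · ·
    · · # · · · · ·
    · · # # · · · ·
    · · # · · · · ·
    · · # · · · · ·
    · · · · · · · ·
    · · · · · · · ·
    · · · · · · · ·
    · · · · · · · ·
    · · · · · · · ·
T2:
  2·area = 12
  edge (9, 16)→(13, 21): d=(4,5) inclusive
  edge (13, 21)→(9, 19): d=(-4,-2) inclusive
  edge (9, 19)→(9, 16): d=(0,-3) inclusive
    (4,0)@(9, 1): e=[-60,72,0] → ·  [on edge]
    (4,1)@(9, 3): e=[-52,64,0] → ·  [on edge]
    (4,2)@(9, 5): e=[-44,56,0] → ·  [on edge]
    (4,3)@(9, 7): e=[-36,48,0] → ·  [on edge]
    (4,4)@(9, 9): e=[-28,40,0] → ·  [on edge]
    (2,5)@(5, 11): e=[0,24,-12] → ·  [on edge]
    (4,5)@(9, 11): e=[-20,32,0] → ·  [on edge]
    (4,6)@(9, 13): e=[-12,24,0] → ·  [on edge]
    (0,7)@(1, 15): e=[36,0,-24] → ·  [on edge]
    (4,7)@(9, 15): e=[-4,16,0] → ·  [on edge]
    (2,8)@(5, 17): e=[24,0,-12] → ·  [on edge]
    (4,8)@(9, 17): e=[4,8,0] → #  [on edge]
    (4,9)@(9, 19): e=[12,0,0] → #  [on edge]
    (4,10)@(9, 21): e=[20,-8,0] → ·  [on edge]
    (6,10)@(13, 21): e=[0,0,12] → #  [on edge]
    (4,11)@(9, 23): e=[28,-16,0] → ·  [on edge]
  covered (4 px):
    · · · · · · · ·
    · · · · · · · ·
    · · · · · · · ·
    · · · · · · · ·
    · · · · · · · ·
    · · · · · · · ·
    · · · · · · · ·
    · · · · · · · ·
    · · · · # · · ·
    · · · · # # · ·
    · · · · · · # ·
    · · · · · · · ·

Z-buffer (winner per pixel, '.' = empty):
  . . . . . . 0 .
  . . . 0 0 0 . .
  . . 0 0 . . . .
  . 0 1 . . . . .
  . 0 1 1 . . . .
  . . 1 . . . . .
  . . 1 . . . . .
  . . . . . . . .
  . . . . 2 . . .
  . . . . 2 2 . .
  . . . . . . 2 .
  . . . . . . . .

Answer: 0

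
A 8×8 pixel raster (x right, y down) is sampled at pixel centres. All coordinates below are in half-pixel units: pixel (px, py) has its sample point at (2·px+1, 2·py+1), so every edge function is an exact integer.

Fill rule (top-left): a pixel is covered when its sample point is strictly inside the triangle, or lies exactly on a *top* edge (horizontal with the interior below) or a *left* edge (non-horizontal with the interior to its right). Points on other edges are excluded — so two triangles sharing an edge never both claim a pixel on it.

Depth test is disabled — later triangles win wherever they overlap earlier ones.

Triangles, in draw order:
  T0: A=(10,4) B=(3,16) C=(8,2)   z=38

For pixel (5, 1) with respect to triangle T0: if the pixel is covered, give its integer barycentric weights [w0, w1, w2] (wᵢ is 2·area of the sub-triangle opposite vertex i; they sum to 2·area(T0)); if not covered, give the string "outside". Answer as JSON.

T0:
  2·area = 38
  edge (10, 4)→(3, 16): d=(-7,12) right/bottom  bias=-1
  edge (3, 16)→(8, 2): d=(5,-14) top-left  bias=+0
  edge (8, 2)→(10, 4): d=(2,2) right/bottom  bias=-1
    (3,0)@(7, 1): e=[57,-19,0] → ·  [on edge]
    (4,1)@(9, 3): e=[19,19,0] → ·  [on edge]
    (3,2)@(7, 5): e=[29,1,8] → #
    (4,2)@(9, 5): e=[5,29,4] → #
    (5,2)@(11, 5): e=[-19,57,0] → ·  [on edge]
    (3,3)@(7, 7): e=[15,11,12] → #
    (4,3)@(9, 7): e=[-9,39,8] → ·
    (6,3)@(13, 7): e=[-57,95,0] → ·  [on edge]
    (3,4)@(7, 9): e=[1,21,16] → #
    (4,4)@(9, 9): e=[-23,49,12] → ·
    (7,4)@(15, 9): e=[-95,133,0] → ·  [on edge]
    (2,5)@(5, 11): e=[11,3,24] → #
  covered (5 px):
    · · · · · · · ·
    · · · · · · · ·
    · · · # # · · ·
    · · · # · · · ·
    · · · # · · · ·
    · · # · · · · ·
    · · · · · · · ·
    · · · · · · · ·

Result: "outside"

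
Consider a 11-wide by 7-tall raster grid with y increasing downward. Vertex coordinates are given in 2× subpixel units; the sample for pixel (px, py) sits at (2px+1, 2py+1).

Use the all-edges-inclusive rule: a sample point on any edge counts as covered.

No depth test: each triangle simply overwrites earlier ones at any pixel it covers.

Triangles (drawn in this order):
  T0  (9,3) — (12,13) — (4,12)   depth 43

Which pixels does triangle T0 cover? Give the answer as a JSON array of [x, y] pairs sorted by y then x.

T0:
  2·area = 77
  edge (9, 3)→(12, 13): d=(3,10) inclusive
  edge (12, 13)→(4, 12): d=(-8,-1) inclusive
  edge (4, 12)→(9, 3): d=(5,-9) inclusive
    (4,1)@(9, 3): e=[0,77,0] → X  [on edge]
    (5,1)@(11, 3): e=[-20,79,18] → .
    (4,2)@(9, 5): e=[6,61,10] → X
    (5,2)@(11, 5): e=[-14,63,28] → .
    (3,3)@(7, 7): e=[32,43,2] → X
    (5,3)@(11, 7): e=[-8,47,38] → .
    (3,4)@(7, 9): e=[38,27,12] → X
    (5,4)@(11, 9): e=[-2,31,48] → .
    (2,5)@(5, 11): e=[64,9,4] → X
    (5,5)@(11, 11): e=[4,15,58] → X
    (6,5)@(13, 11): e=[-16,17,76] → .
    (2,6)@(5, 13): e=[70,-7,14] → .
  covered (10 px):
    . . . . . . . . . . .
    . . . . X . . . . . .
    . . . . X . . . . . .
    . . . X X . . . . . .
    . . . X X . . . . . .
    . . X X X X . . . . .
    . . . . . . . . . . .

Answer: [[4,1],[4,2],[3,3],[4,3],[3,4],[4,4],[2,5],[3,5],[4,5],[5,5]]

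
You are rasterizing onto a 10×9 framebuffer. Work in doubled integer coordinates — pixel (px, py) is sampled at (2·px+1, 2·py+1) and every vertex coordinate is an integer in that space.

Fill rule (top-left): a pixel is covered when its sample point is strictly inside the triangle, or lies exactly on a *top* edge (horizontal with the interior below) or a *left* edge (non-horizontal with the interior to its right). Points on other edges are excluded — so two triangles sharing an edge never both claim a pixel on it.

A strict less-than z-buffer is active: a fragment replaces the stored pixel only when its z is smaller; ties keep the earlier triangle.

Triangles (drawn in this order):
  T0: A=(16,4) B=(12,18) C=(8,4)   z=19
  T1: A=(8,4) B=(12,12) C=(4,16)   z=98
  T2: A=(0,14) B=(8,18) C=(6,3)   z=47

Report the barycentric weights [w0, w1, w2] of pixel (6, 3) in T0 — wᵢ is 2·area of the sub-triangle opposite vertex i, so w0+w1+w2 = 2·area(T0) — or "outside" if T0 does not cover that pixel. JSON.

T0:
  2·area = 112
  edge (16, 4)→(12, 18): d=(-4,14) right/bottom  bias=-1
  edge (12, 18)→(8, 4): d=(-4,-14) top-left  bias=+0
  edge (8, 4)→(16, 4): d=(8,0) top-left  bias=+0
    (4,2)@(9, 5): e=[94,10,8] → #
    (5,2)@(11, 5): e=[66,38,8] → #
    (6,2)@(13, 5): e=[38,66,8] → #
    (7,2)@(15, 5): e=[10,94,8] → #
    (8,2)@(17, 5): e=[-18,122,8] → ·
    (4,3)@(9, 7): e=[86,2,24] → #
    (8,3)@(17, 7): e=[-26,114,24] → ·
    (4,4)@(9, 9): e=[78,-6,40] → ·
    (5,4)@(11, 9): e=[50,22,40] → #
    (7,4)@(15, 9): e=[-6,78,40] → ·
    (5,5)@(11, 11): e=[42,14,56] → #
    (7,5)@(15, 11): e=[-14,70,56] → ·
  covered (14 px):
    · · · · · · · · · ·
    · · · · · · · · · ·
    · · · · # # # # · ·
    · · · · # # # # · ·
    · · · · · # # · · ·
    · · · · · # # · · ·
    · · · · · # # · · ·
    · · · · · · · · · ·
    · · · · · · · · · ·
T1:
  2·area = 80
  edge (8, 4)→(12, 12): d=(4,8) right/bottom  bias=-1
  edge (12, 12)→(4, 16): d=(-8,4) right/bottom  bias=-1
  edge (4, 16)→(8, 4): d=(4,-12) top-left  bias=+0
    (4,0)@(9, 1): e=[-20,100,0] → ·  [on edge]
    (3,3)@(7, 7): e=[20,60,0] → #  [on edge]
    (4,3)@(9, 7): e=[4,52,24] → #
    (5,3)@(11, 7): e=[-12,44,48] → ·
    (3,4)@(7, 9): e=[28,44,8] → #
    (5,4)@(11, 9): e=[-4,28,56] → ·
    (3,5)@(7, 11): e=[36,28,16] → #
    (5,5)@(11, 11): e=[4,12,64] → #
    (6,5)@(13, 11): e=[-12,4,88] → ·
    (2,6)@(5, 13): e=[60,20,0] → #  [on edge]
    (5,6)@(11, 13): e=[12,-4,72] → ·
    (2,7)@(5, 15): e=[68,4,8] → #
  covered (11 px):
    · · · · · · · · · ·
    · · · · · · · · · ·
    · · · · · · · · · ·
    · · · # # · · · · ·
    · · · # # · · · · ·
    · · · # # # · · · ·
    · · # # # · · · · ·
    · · # · · · · · · ·
    · · · · · · · · · ·
T2:
  2·area = 112  (B↔C swapped to make it positive)
  edge (0, 14)→(6, 3): d=(6,-11) top-left  bias=+0
  edge (6, 3)→(8, 18): d=(2,15) right/bottom  bias=-1
  edge (8, 18)→(0, 14): d=(-8,-4) top-left  bias=+0
    (2,2)@(5, 5): e=[1,19,92] → #
    (3,2)@(7, 5): e=[23,-11,100] → ·
    (2,3)@(5, 7): e=[13,23,76] → #
    (3,3)@(7, 7): e=[35,-7,84] → ·
    (1,4)@(3, 9): e=[3,57,52] → #
    (3,4)@(7, 9): e=[47,-3,68] → ·
    (1,5)@(3, 11): e=[15,61,36] → #
    (3,5)@(7, 11): e=[59,1,52] → #
    (4,5)@(9, 11): e=[81,-29,60] → ·
    (0,6)@(1, 13): e=[5,95,12] → #
    (4,6)@(9, 13): e=[93,-25,44] → ·
    (0,7)@(1, 15): e=[17,99,-4] → ·
  covered (15 px):
    · · · · · · · · · ·
    · · · · · · · · · ·
    · · # · · · · · · ·
    · · # · · · · · · ·
    · # # · · · · · · ·
    · # # # · · · · · ·
    # # # # · · · · · ·
    · # # # · · · · · ·
    · · · # · · · · · ·

Answer: [58,24,30]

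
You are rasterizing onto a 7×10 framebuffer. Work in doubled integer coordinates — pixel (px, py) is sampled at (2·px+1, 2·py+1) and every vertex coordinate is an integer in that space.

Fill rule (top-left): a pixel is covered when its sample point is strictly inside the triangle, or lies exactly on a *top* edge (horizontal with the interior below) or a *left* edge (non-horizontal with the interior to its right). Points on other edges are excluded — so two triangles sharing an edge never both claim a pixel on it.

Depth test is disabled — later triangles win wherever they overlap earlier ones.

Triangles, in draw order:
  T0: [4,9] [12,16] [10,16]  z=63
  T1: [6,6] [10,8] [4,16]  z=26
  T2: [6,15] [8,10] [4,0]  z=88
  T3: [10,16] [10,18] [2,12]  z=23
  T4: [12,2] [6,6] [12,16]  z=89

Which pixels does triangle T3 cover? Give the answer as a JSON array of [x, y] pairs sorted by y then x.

T0:
  2·area = 14
  edge (4, 9)→(12, 16): d=(8,7) right/bottom  bias=-1
  edge (12, 16)→(10, 16): d=(-2,0) right/bottom  bias=-1
  edge (10, 16)→(4, 9): d=(-6,-7) top-left  bias=+0
  covered (0 px):
    · · · · · · ·
    · · · · · · ·
    · · · · · · ·
    · · · · · · ·
    · · · · · · ·
    · · · · · · ·
    · · · · · · ·
    · · · · · · ·
    · · · · · · ·
    · · · · · · ·
T1:
  2·area = 44
  edge (6, 6)→(10, 8): d=(4,2) right/bottom  bias=-1
  edge (10, 8)→(4, 16): d=(-6,8) right/bottom  bias=-1
  edge (4, 16)→(6, 6): d=(2,-10) top-left  bias=+0
    (3,0)@(7, 1): e=[-22,66,0] → ·  [on edge]
    (3,3)@(7, 7): e=[2,30,12] → #
    (4,3)@(9, 7): e=[-2,14,32] → ·
    (3,4)@(7, 9): e=[10,18,16] → #
    (4,4)@(9, 9): e=[6,2,36] → #
    (5,4)@(11, 9): e=[2,-14,56] → ·
    (2,5)@(5, 11): e=[22,22,0] → #  [on edge]
    (4,5)@(9, 11): e=[14,-10,40] → ·
    (2,6)@(5, 13): e=[30,10,4] → #
    (3,6)@(7, 13): e=[26,-6,24] → ·
    (2,7)@(5, 15): e=[38,-2,8] → ·
  covered (6 px):
    · · · · · · ·
    · · · · · · ·
    · · · · · · ·
    · · · # · · ·
    · · · # # · ·
    · · # # · · ·
    · · # · · · ·
    · · · · · · ·
    · · · · · · ·
    · · · · · · ·
T2:
  2·area = 40  (B↔C swapped to make it positive)
  edge (6, 15)→(4, 0): d=(-2,-15) top-left  bias=+0
  edge (4, 0)→(8, 10): d=(4,10) right/bottom  bias=-1
  edge (8, 10)→(6, 15): d=(-2,5) right/bottom  bias=-1
    (2,1)@(5, 3): e=[9,2,29] → #
    (3,1)@(7, 3): e=[39,-18,19] → ·
    (2,2)@(5, 5): e=[5,10,25] → #
    (3,2)@(7, 5): e=[35,-10,15] → ·
    (2,3)@(5, 7): e=[1,18,21] → #
    (3,3)@(7, 7): e=[31,-2,11] → ·
    (2,4)@(5, 9): e=[-3,26,17] → ·
    (3,4)@(7, 9): e=[27,6,7] → #
    (4,4)@(9, 9): e=[57,-14,-3] → ·
    (3,5)@(7, 11): e=[23,14,3] → #
    (4,5)@(9, 11): e=[53,-6,-7] → ·
    (3,6)@(7, 13): e=[19,22,-1] → ·
  covered (5 px):
    · · · · · · ·
    · · # · · · ·
    · · # · · · ·
    · · # · · · ·
    · · · # · · ·
    · · · # · · ·
    · · · · · · ·
    · · · · · · ·
    · · · · · · ·
    · · · · · · ·
T3:
  2·area = 16
  edge (10, 16)→(10, 18): d=(0,2) right/bottom  bias=-1
  edge (10, 18)→(2, 12): d=(-8,-6) top-left  bias=+0
  edge (2, 12)→(10, 16): d=(8,4) right/bottom  bias=-1
    (3,7)@(7, 15): e=[6,6,4] → #
    (4,7)@(9, 15): e=[2,18,-4] → ·
    (3,8)@(7, 17): e=[6,-10,20] → ·
    (4,8)@(9, 17): e=[2,2,12] → #
    (5,8)@(11, 17): e=[-2,14,4] → ·
    (4,9)@(9, 19): e=[2,-14,28] → ·
  covered (2 px):
    · · · · · · ·
    · · · · · · ·
    · · · · · · ·
    · · · · · · ·
    · · · · · · ·
    · · · · · · ·
    · · · · · · ·
    · · · # · · ·
    · · · · # · ·
    · · · · · · ·
T4:
  2·area = 84  (B↔C swapped to make it positive)
  edge (12, 2)→(12, 16): d=(0,14) right/bottom  bias=-1
  edge (12, 16)→(6, 6): d=(-6,-10) top-left  bias=+0
  edge (6, 6)→(12, 2): d=(6,-4) top-left  bias=+0
    (1,0)@(3, 1): e=[126,0,-42] → ·  [on edge]
    (5,1)@(11, 3): e=[14,68,2] → #
    (6,1)@(13, 3): e=[-14,88,10] → ·
    (4,2)@(9, 5): e=[42,36,6] → #
    (6,2)@(13, 5): e=[-14,76,22] → ·
    (3,3)@(7, 7): e=[70,4,10] → #
    (6,3)@(13, 7): e=[-14,64,34] → ·
    (3,4)@(7, 9): e=[70,-8,22] → ·
    (4,4)@(9, 9): e=[42,12,30] → #
    (6,4)@(13, 9): e=[-14,52,46] → ·
    (4,5)@(9, 11): e=[42,0,42] → #  [on edge]
    (6,5)@(13, 11): e=[-14,40,58] → ·
  covered (11 px):
    · · · · · · ·
    · · · · · # ·
    · · · · # # ·
    · · · # # # ·
    · · · · # # ·
    · · · · # # ·
    · · · · · # ·
    · · · · · · ·
    · · · · · · ·
    · · · · · · ·

Answer: [[3,7],[4,8]]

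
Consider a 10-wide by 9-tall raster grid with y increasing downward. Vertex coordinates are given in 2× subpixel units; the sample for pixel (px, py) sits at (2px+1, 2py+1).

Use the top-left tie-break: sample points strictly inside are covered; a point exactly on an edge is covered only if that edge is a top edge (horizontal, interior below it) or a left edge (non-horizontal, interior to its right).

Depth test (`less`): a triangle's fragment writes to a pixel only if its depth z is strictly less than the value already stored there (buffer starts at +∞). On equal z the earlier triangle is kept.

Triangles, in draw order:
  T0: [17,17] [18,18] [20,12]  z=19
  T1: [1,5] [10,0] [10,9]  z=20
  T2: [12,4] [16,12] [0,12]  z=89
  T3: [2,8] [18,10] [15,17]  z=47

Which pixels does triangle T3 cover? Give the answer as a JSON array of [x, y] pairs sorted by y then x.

T0:
  2·area = 8  (B↔C swapped to make it positive)
  edge (17, 17)→(20, 12): d=(3,-5) top-left  bias=+0
  edge (20, 12)→(18, 18): d=(-2,6) right/bottom  bias=-1
  edge (18, 18)→(17, 17): d=(-1,-1) top-left  bias=+0
    (0,0)@(1, 1): e=[-128,136,0] → ·  [on edge]
    (1,1)@(3, 3): e=[-112,120,0] → ·  [on edge]
    (2,2)@(5, 5): e=[-96,104,0] → ·  [on edge]
    (3,3)@(7, 7): e=[-80,88,0] → ·  [on edge]
    (4,4)@(9, 9): e=[-64,72,0] → ·  [on edge]
    (5,5)@(11, 11): e=[-48,56,0] → ·  [on edge]
    (6,6)@(13, 13): e=[-32,40,0] → ·  [on edge]
    (7,7)@(15, 15): e=[-16,24,0] → ·  [on edge]
    (9,7)@(19, 15): e=[4,0,4] → ·  [on edge]
    (8,8)@(17, 17): e=[0,8,0] → #  [on edge]
    (9,8)@(19, 17): e=[10,-4,2] → ·
  covered (1 px):
    · · · · · · · · · ·
    · · · · · · · · · ·
    · · · · · · · · · ·
    · · · · · · · · · ·
    · · · · · · · · · ·
    · · · · · · · · · ·
    · · · · · · · · · ·
    · · · · · · · · · ·
    · · · · · · · · # ·
T1:
  2·area = 81
  edge (1, 5)→(10, 0): d=(9,-5) top-left  bias=+0
  edge (10, 0)→(10, 9): d=(0,9) right/bottom  bias=-1
  edge (10, 9)→(1, 5): d=(-9,-4) top-left  bias=+0
    (4,0)@(9, 1): e=[4,9,68] → #
    (5,0)@(11, 1): e=[14,-9,76] → ·
    (2,1)@(5, 3): e=[2,45,34] → #
    (3,1)@(7, 3): e=[12,27,42] → #
    (5,1)@(11, 3): e=[32,-9,58] → ·
    (0,2)@(1, 5): e=[0,81,0] → #  [on edge]
    (1,2)@(3, 5): e=[10,63,8] → #
    (5,2)@(11, 5): e=[50,-9,40] → ·
    (0,3)@(1, 7): e=[18,81,-18] → ·
    (1,3)@(3, 7): e=[28,63,-10] → ·
    (2,3)@(5, 7): e=[38,45,-2] → ·
    (3,3)@(7, 7): e=[48,27,6] → #
    (9,6)@(19, 13): e=[162,-81,0] → ·  [on edge]
  covered (11 px):
    · · · · # · · · · ·
    · · # # # · · · · ·
    # # # # # · · · · ·
    · · · # # · · · · ·
    · · · · · · · · · ·
    · · · · · · · · · ·
    · · · · · · · · · ·
    · · · · · · · · · ·
    · · · · · · · · · ·
T2:
  2·area = 128
  edge (12, 4)→(16, 12): d=(4,8) right/bottom  bias=-1
  edge (16, 12)→(0, 12): d=(-16,0) right/bottom  bias=-1
  edge (0, 12)→(12, 4): d=(12,-8) top-left  bias=+0
    (5,2)@(11, 5): e=[12,112,4] → #
    (6,2)@(13, 5): e=[-4,112,20] → ·
    (4,3)@(9, 7): e=[36,80,12] → #
    (6,3)@(13, 7): e=[4,80,44] → #
    (7,3)@(15, 7): e=[-12,80,60] → ·
    (2,4)@(5, 9): e=[76,48,4] → #
    (3,4)@(7, 9): e=[60,48,20] → #
    (7,4)@(15, 9): e=[-4,48,84] → ·
    (1,5)@(3, 11): e=[100,16,12] → #
    (7,5)@(15, 11): e=[4,16,108] → #
    (8,5)@(17, 11): e=[-12,16,124] → ·
    (1,6)@(3, 13): e=[108,-16,36] → ·
  covered (16 px):
    · · · · · · · · · ·
    · · · · · · · · · ·
    · · · · · # · · · ·
    · · · · # # # · · ·
    · · # # # # # · · ·
    · # # # # # # # · ·
    · · · · · · · · · ·
    · · · · · · · · · ·
    · · · · · · · · · ·
T3:
  2·area = 118
  edge (2, 8)→(18, 10): d=(16,2) right/bottom  bias=-1
  edge (18, 10)→(15, 17): d=(-3,7) right/bottom  bias=-1
  edge (15, 17)→(2, 8): d=(-13,-9) top-left  bias=+0
    (2,4)@(5, 9): e=[10,94,14] → #
    (3,4)@(7, 9): e=[6,80,32] → #
    (4,4)@(9, 9): e=[2,66,50] → #
    (5,4)@(11, 9): e=[-2,52,68] → ·
    (2,5)@(5, 11): e=[42,88,-12] → ·
    (3,5)@(7, 11): e=[38,74,6] → #
    (5,5)@(11, 11): e=[30,46,42] → #
    (6,5)@(13, 11): e=[26,32,60] → #
    (7,5)@(15, 11): e=[22,18,78] → #
    (8,5)@(17, 11): e=[18,4,96] → #
    (9,5)@(19, 11): e=[14,-10,114] → ·
    (3,6)@(7, 13): e=[70,68,-20] → ·
    (7,8)@(15, 17): e=[118,0,0] → ·  [on edge]
  covered (14 px):
    · · · · · · · · · ·
    · · · · · · · · · ·
    · · · · · · · · · ·
    · · · · · · · · · ·
    · · # # # · · · · ·
    · · · # # # # # # ·
    · · · · · # # # · ·
    · · · · · · # # · ·
    · · · · · · · · · ·

Final: [[2,4],[3,4],[4,4],[3,5],[4,5],[5,5],[6,5],[7,5],[8,5],[5,6],[6,6],[7,6],[6,7],[7,7]]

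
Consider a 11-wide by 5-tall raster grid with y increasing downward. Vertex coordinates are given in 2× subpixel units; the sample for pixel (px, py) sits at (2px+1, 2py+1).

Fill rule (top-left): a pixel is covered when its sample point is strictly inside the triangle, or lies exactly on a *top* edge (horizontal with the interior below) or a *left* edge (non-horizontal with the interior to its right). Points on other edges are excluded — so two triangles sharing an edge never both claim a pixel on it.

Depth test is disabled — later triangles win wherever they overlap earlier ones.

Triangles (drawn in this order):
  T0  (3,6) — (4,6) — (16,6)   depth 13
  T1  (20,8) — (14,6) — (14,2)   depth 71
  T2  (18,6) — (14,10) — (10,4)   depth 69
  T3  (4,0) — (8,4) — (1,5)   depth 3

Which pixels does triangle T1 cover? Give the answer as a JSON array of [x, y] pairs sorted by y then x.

T0:
  degenerate (2·area = 0) — covers nothing
T1:
  2·area = 24
  edge (20, 8)→(14, 6): d=(-6,-2) top-left  bias=+0
  edge (14, 6)→(14, 2): d=(0,-4) top-left  bias=+0
  edge (14, 2)→(20, 8): d=(6,6) right/bottom  bias=-1
    (6,0)@(13, 1): e=[28,-4,0] → .  [on edge]
    (2,1)@(5, 3): e=[0,-36,60] → .  [on edge]
    (7,1)@(15, 3): e=[20,4,0] → .  [on edge]
    (5,2)@(11, 5): e=[0,-12,36] → .  [on edge]
    (7,2)@(15, 5): e=[8,4,12] → X
    (8,2)@(17, 5): e=[12,12,0] → .  [on edge]
    (7,3)@(15, 7): e=[-4,4,24] → .
    (8,3)@(17, 7): e=[0,12,12] → X  [on edge]
    (9,3)@(19, 7): e=[4,20,0] → .  [on edge]
    (8,4)@(17, 9): e=[-12,12,24] → .
    (10,4)@(21, 9): e=[-4,28,0] → .  [on edge]
  covered (2 px):
    . . . . . . . . . . .
    . . . . . . . . . . .
    . . . . . . . X . . .
    . . . . . . . . X . .
    . . . . . . . . . . .
T2:
  2·area = 40
  edge (18, 6)→(14, 10): d=(-4,4) right/bottom  bias=-1
  edge (14, 10)→(10, 4): d=(-4,-6) top-left  bias=+0
  edge (10, 4)→(18, 6): d=(8,2) right/bottom  bias=-1
    (10,1)@(21, 3): e=[0,70,-30] → .  [on edge]
    (5,2)@(11, 5): e=[32,2,6] → X
    (6,2)@(13, 5): e=[24,14,2] → X
    (7,2)@(15, 5): e=[16,26,-2] → .
    (9,2)@(19, 5): e=[0,50,-10] → .  [on edge]
    (5,3)@(11, 7): e=[24,-6,22] → .
    (6,3)@(13, 7): e=[16,6,18] → X
    (7,3)@(15, 7): e=[8,18,14] → X
    (8,3)@(17, 7): e=[0,30,10] → .  [on edge]
    (6,4)@(13, 9): e=[8,-2,34] → .
    (7,4)@(15, 9): e=[0,10,30] → .  [on edge]
  covered (4 px):
    . . . . . . . . . . .
    . . . . . . . . . . .
    . . . . . X X . . . .
    . . . . . . X X . . .
    . . . . . . . . . . .
T3:
  2·area = 32
  edge (4, 0)→(8, 4): d=(4,4) right/bottom  bias=-1
  edge (8, 4)→(1, 5): d=(-7,1) right/bottom  bias=-1
  edge (1, 5)→(4, 0): d=(3,-5) top-left  bias=+0
    (2,0)@(5, 1): e=[0,24,8] → .  [on edge]
    (1,1)@(3, 3): e=[16,12,4] → X
    (2,1)@(5, 3): e=[8,10,14] → X
    (3,1)@(7, 3): e=[0,8,24] → .  [on edge]
    (7,1)@(15, 3): e=[-32,0,64] → .  [on edge]
    (0,2)@(1, 5): e=[32,0,0] → .  [on edge]
    (1,2)@(3, 5): e=[24,-2,10] → .
    (2,2)@(5, 5): e=[16,-4,20] → .
    (4,2)@(9, 5): e=[0,-8,40] → .  [on edge]
    (5,3)@(11, 7): e=[0,-24,56] → .  [on edge]
    (6,4)@(13, 9): e=[0,-40,72] → .  [on edge]
  covered (2 px):
    . . . . . . . . . . .
    . X X . . . . . . . .
    . . . . . . . . . . .
    . . . . . . . . . . .
    . . . . . . . . . . .

Final: [[7,2],[8,3]]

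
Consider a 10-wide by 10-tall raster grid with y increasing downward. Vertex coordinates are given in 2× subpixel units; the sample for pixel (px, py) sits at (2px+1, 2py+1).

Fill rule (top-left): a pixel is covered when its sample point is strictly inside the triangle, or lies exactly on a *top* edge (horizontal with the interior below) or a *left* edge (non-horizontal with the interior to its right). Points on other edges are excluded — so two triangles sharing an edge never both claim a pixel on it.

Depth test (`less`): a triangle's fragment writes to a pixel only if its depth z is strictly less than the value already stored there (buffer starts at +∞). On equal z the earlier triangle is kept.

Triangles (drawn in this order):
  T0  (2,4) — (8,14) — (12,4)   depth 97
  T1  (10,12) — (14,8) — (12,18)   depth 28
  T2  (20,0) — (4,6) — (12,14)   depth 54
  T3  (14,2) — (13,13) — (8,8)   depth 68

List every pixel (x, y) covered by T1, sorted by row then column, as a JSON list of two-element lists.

T0:
  2·area = 100  (B↔C swapped to make it positive)
  edge (2, 4)→(12, 4): d=(10,0) top-left  bias=+0
  edge (12, 4)→(8, 14): d=(-4,10) right/bottom  bias=-1
  edge (8, 14)→(2, 4): d=(-6,-10) top-left  bias=+0
    (1,2)@(3, 5): e=[10,86,4] → █
    (2,2)@(5, 5): e=[10,66,24] → █
    (3,2)@(7, 5): e=[10,46,44] → █
    (4,2)@(9, 5): e=[10,26,64] → █
    (5,2)@(11, 5): e=[10,6,84] → █
    (6,2)@(13, 5): e=[10,-14,104] → ·
    (1,3)@(3, 7): e=[30,78,-8] → ·
    (2,3)@(5, 7): e=[30,58,12] → █
    (5,3)@(11, 7): e=[30,-2,72] → ·
    (2,4)@(5, 9): e=[50,50,0] → █  [on edge]
    (5,4)@(11, 9): e=[50,-10,60] → ·
    (2,5)@(5, 11): e=[70,42,-12] → ·
    (5,9)@(11, 19): e=[150,-50,0] → ·  [on edge]
  covered (13 px):
    · · · · · · · · · ·
    · · · · · · · · · ·
    · █ █ █ █ █ · · · ·
    · · █ █ █ · · · · ·
    · · █ █ █ · · · · ·
    · · · █ █ · · · · ·
    · · · · · · · · · ·
    · · · · · · · · · ·
    · · · · · · · · · ·
    · · · · · · · · · ·
T1:
  2·area = 32
  edge (10, 12)→(14, 8): d=(4,-4) top-left  bias=+0
  edge (14, 8)→(12, 18): d=(-2,10) right/bottom  bias=-1
  edge (12, 18)→(10, 12): d=(-2,-6) top-left  bias=+0
    (3,1)@(7, 3): e=[-48,80,0] → ·  [on edge]
    (7,1)@(15, 3): e=[-16,0,48] → ·  [on edge]
    (9,1)@(19, 3): e=[0,-40,72] → ·  [on edge]
    (8,2)@(17, 5): e=[0,-24,56] → ·  [on edge]
    (7,3)@(15, 7): e=[0,-8,40] → ·  [on edge]
    (4,4)@(9, 9): e=[-16,48,0] → ·  [on edge]
    (6,4)@(13, 9): e=[0,8,24] → █  [on edge]
    (7,4)@(15, 9): e=[8,-12,36] → ·
    (5,5)@(11, 11): e=[0,24,8] → █  [on edge]
    (7,5)@(15, 11): e=[16,-16,32] → ·
    (4,6)@(9, 13): e=[0,40,-8] → ·  [on edge]
    (5,6)@(11, 13): e=[8,20,4] → █
    (6,6)@(13, 13): e=[16,0,16] → ·  [on edge]
    (3,7)@(7, 15): e=[0,56,-24] → ·  [on edge]
    (5,7)@(11, 15): e=[16,16,0] → █  [on edge]
    (2,8)@(5, 17): e=[0,72,-40] → ·  [on edge]
    (1,9)@(3, 19): e=[0,88,-56] → ·  [on edge]
  covered (5 px):
    · · · · · · · · · ·
    · · · · · · · · · ·
    · · · · · · · · · ·
    · · · · · · · · · ·
    · · · · · · █ · · ·
    · · · · · █ █ · · ·
    · · · · · █ · · · ·
    · · · · · █ · · · ·
    · · · · · · · · · ·
    · · · · · · · · · ·
T2:
  2·area = 176  (B↔C swapped to make it positive)
  edge (20, 0)→(12, 14): d=(-8,14) right/bottom  bias=-1
  edge (12, 14)→(4, 6): d=(-8,-8) top-left  bias=+0
  edge (4, 6)→(20, 0): d=(16,-6) top-left  bias=+0
    (9,0)@(19, 1): e=[6,160,10] → █
    (0,1)@(1, 3): e=[242,0,-66] → ·  [on edge]
    (6,1)@(13, 3): e=[74,96,6] → █
    (7,1)@(15, 3): e=[46,112,18] → █
    (8,1)@(17, 3): e=[18,128,30] → █
    (9,1)@(19, 3): e=[-10,144,42] → ·
    (1,2)@(3, 5): e=[198,0,-22] → ·  [on edge]
    (3,2)@(7, 5): e=[142,32,2] → █
    (4,2)@(9, 5): e=[114,48,14] → █
    (5,2)@(11, 5): e=[86,64,26] → █
    (9,2)@(19, 5): e=[-26,128,74] → ·
    (2,3)@(5, 7): e=[154,0,22] → █  [on edge]
    (3,4)@(7, 9): e=[110,0,66] → █  [on edge]
    (4,5)@(9, 11): e=[66,0,110] → █  [on edge]
    (5,6)@(11, 13): e=[22,0,154] → █  [on edge]
    (6,7)@(13, 15): e=[-22,0,198] → ·  [on edge]
    (7,8)@(15, 17): e=[-66,0,242] → ·  [on edge]
    (8,9)@(17, 19): e=[-110,0,286] → ·  [on edge]
  covered (24 px):
    · · · · · · · · · █
    · · · · · · █ █ █ ·
    · · · █ █ █ █ █ █ ·
    · · █ █ █ █ █ █ · ·
    · · · █ █ █ █ · · ·
    · · · · █ █ █ · · ·
    · · · · · █ · · · ·
    · · · · · · · · · ·
    · · · · · · · · · ·
    · · · · · · · · · ·
T3:
  2·area = 60
  edge (14, 2)→(13, 13): d=(-1,11) right/bottom  bias=-1
  edge (13, 13)→(8, 8): d=(-5,-5) top-left  bias=+0
  edge (8, 8)→(14, 2): d=(6,-6) top-left  bias=+0
    (0,0)@(1, 1): e=[144,0,-84] → ·  [on edge]
    (7,0)@(15, 1): e=[-10,70,0] → ·  [on edge]
    (1,1)@(3, 3): e=[120,0,-60] → ·  [on edge]
    (6,1)@(13, 3): e=[10,50,0] → █  [on edge]
    (7,1)@(15, 3): e=[-12,60,12] → ·
    (2,2)@(5, 5): e=[96,0,-36] → ·  [on edge]
    (5,2)@(11, 5): e=[30,30,0] → █  [on edge]
    (7,2)@(15, 5): e=[-14,50,24] → ·
    (3,3)@(7, 7): e=[72,0,-12] → ·  [on edge]
    (4,3)@(9, 7): e=[50,10,0] → █  [on edge]
    (7,3)@(15, 7): e=[-16,40,36] → ·
    (3,4)@(7, 9): e=[70,-10,0] → ·  [on edge]
    (4,4)@(9, 9): e=[48,0,12] → █  [on edge]
    (2,5)@(5, 11): e=[90,-30,0] → ·  [on edge]
    (5,5)@(11, 11): e=[24,0,36] → █  [on edge]
    (1,6)@(3, 13): e=[110,-50,0] → ·  [on edge]
    (6,6)@(13, 13): e=[0,0,60] → ·  [on edge]
    (0,7)@(1, 15): e=[130,-70,0] → ·  [on edge]
    (7,7)@(15, 15): e=[-24,0,84] → ·  [on edge]
    (8,8)@(17, 17): e=[-48,0,108] → ·  [on edge]
    (9,9)@(19, 19): e=[-72,0,132] → ·  [on edge]
  covered (11 px):
    · · · · · · · · · ·
    · · · · · · █ · · ·
    · · · · · █ █ · · ·
    · · · · █ █ █ · · ·
    · · · · █ █ █ · · ·
    · · · · · █ █ · · ·
    · · · · · · · · · ·
    · · · · · · · · · ·
    · · · · · · · · · ·
    · · · · · · · · · ·

Result: [[6,4],[5,5],[6,5],[5,6],[5,7]]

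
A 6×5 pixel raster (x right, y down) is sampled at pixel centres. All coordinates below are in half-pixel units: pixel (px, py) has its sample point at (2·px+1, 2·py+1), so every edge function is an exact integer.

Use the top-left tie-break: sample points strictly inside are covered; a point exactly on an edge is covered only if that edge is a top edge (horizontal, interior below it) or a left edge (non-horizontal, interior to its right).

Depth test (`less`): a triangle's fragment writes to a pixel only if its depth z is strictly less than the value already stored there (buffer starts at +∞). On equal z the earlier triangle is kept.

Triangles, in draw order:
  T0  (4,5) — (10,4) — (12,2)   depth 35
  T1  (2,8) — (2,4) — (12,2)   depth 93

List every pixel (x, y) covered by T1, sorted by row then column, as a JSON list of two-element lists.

T0:
  2·area = 10  (B↔C swapped to make it positive)
  edge (4, 5)→(12, 2): d=(8,-3) top-left  bias=+0
  edge (12, 2)→(10, 4): d=(-2,2) right/bottom  bias=-1
  edge (10, 4)→(4, 5): d=(-6,1) right/bottom  bias=-1
    (5,1)@(11, 3): e=[5,0,5] → ·  [on edge]
    (4,2)@(9, 5): e=[15,0,-5] → ·  [on edge]
    (3,3)@(7, 7): e=[25,0,-15] → ·  [on edge]
    (2,4)@(5, 9): e=[35,0,-25] → ·  [on edge]
  covered (0 px):
    · · · · · ·
    · · · · · ·
    · · · · · ·
    · · · · · ·
    · · · · · ·
T1:
  2·area = 40
  edge (2, 8)→(2, 4): d=(0,-4) top-left  bias=+0
  edge (2, 4)→(12, 2): d=(10,-2) top-left  bias=+0
  edge (12, 2)→(2, 8): d=(-10,6) right/bottom  bias=-1
    (3,1)@(7, 3): e=[20,0,20] → #  [on edge]
    (4,1)@(9, 3): e=[28,4,8] → #
    (5,1)@(11, 3): e=[36,8,-4] → ·
    (1,2)@(3, 5): e=[4,12,24] → #
    (2,2)@(5, 5): e=[12,16,12] → #
    (3,2)@(7, 5): e=[20,20,0] → ·  [on edge]
    (4,2)@(9, 5): e=[28,24,-12] → ·
    (1,3)@(3, 7): e=[4,32,4] → #
    (2,3)@(5, 7): e=[12,36,-8] → ·
    (1,4)@(3, 9): e=[4,52,-16] → ·
  covered (5 px):
    · · · · · ·
    · · · # # ·
    · # # · · ·
    · # · · · ·
    · · · · · ·

Final: [[3,1],[4,1],[1,2],[2,2],[1,3]]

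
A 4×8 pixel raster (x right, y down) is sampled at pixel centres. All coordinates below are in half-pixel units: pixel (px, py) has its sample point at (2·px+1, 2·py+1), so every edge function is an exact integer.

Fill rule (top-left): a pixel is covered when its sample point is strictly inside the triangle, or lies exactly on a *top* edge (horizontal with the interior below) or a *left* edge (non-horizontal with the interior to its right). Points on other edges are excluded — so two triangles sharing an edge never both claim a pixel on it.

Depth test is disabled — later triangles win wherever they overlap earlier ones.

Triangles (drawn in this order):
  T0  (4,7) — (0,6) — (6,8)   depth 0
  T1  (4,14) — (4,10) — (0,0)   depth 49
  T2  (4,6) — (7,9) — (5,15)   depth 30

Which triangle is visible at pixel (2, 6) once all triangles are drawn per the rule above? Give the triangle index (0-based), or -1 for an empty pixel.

T0:
  2·area = 2  (B↔C swapped to make it positive)
  edge (4, 7)→(6, 8): d=(2,1) right/bottom  bias=-1
  edge (6, 8)→(0, 6): d=(-6,-2) top-left  bias=+0
  edge (0, 6)→(4, 7): d=(4,1) right/bottom  bias=-1
    (1,3)@(3, 7): e=[1,0,1] → █  [on edge]
    (2,3)@(5, 7): e=[-1,4,-1] → ·
    (1,4)@(3, 9): e=[5,-12,9] → ·
  covered (1 px):
    · · · ·
    · · · ·
    · · · ·
    · █ · ·
    · · · ·
    · · · ·
    · · · ·
    · · · ·
T1:
  2·area = 16  (B↔C swapped to make it positive)
  edge (4, 14)→(0, 0): d=(-4,-14) top-left  bias=+0
  edge (0, 0)→(4, 10): d=(4,10) right/bottom  bias=-1
  edge (4, 10)→(4, 14): d=(0,4) right/bottom  bias=-1
    (0,1)@(1, 3): e=[2,2,12] → █
    (1,1)@(3, 3): e=[30,-18,4] → ·
    (0,2)@(1, 5): e=[-6,10,12] → ·
    (1,4)@(3, 9): e=[6,6,4] → █
    (2,4)@(5, 9): e=[34,-14,-4] → ·
    (1,5)@(3, 11): e=[-2,14,4] → ·
  covered (2 px):
    · · · ·
    █ · · ·
    · · · ·
    · · · ·
    · █ · ·
    · · · ·
    · · · ·
    · · · ·
T2:
  2·area = 24
  edge (4, 6)→(7, 9): d=(3,3) right/bottom  bias=-1
  edge (7, 9)→(5, 15): d=(-2,6) right/bottom  bias=-1
  edge (5, 15)→(4, 6): d=(-1,-9) top-left  bias=+0
    (0,1)@(1, 3): e=[0,48,-24] → ·  [on edge]
    (1,2)@(3, 5): e=[0,32,-8] → ·  [on edge]
    (2,3)@(5, 7): e=[0,16,8] → ·  [on edge]
    (2,4)@(5, 9): e=[6,12,6] → █
    (3,4)@(7, 9): e=[0,0,24] → ·  [on edge]
    (2,5)@(5, 11): e=[12,8,4] → █
    (3,5)@(7, 11): e=[6,-4,22] → ·
    (2,6)@(5, 13): e=[18,4,2] → █
    (3,6)@(7, 13): e=[12,-8,20] → ·
    (2,7)@(5, 15): e=[24,0,0] → ·  [on edge]
  covered (3 px):
    · · · ·
    · · · ·
    · · · ·
    · · · ·
    · · █ ·
    · · █ ·
    · · █ ·
    · · · ·

Z-buffer (winner per pixel, '.' = empty):
  . . . .
  1 . . .
  . . . .
  . 0 . .
  . 1 2 .
  . . 2 .
  . . 2 .
  . . . .

Result: 2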